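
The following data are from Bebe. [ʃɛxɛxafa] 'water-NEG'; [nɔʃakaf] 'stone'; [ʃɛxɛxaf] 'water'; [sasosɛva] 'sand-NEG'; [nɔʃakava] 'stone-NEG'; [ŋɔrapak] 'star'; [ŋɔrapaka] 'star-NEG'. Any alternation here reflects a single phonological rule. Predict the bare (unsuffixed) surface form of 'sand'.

[sasosɛf]

The root 'stone' surfaces as [nɔʃakava] and [nɔʃakaf], with a stem-final [v] ~ [f] alternation.
Compare 'water', with invariant [f] in [ʃɛxɛxafa] and [ʃɛxɛxaf]: an analysis with underlying /f/ and a rule producing [v] before the NEG suffix would wrongly predict alternation here too.
The underlying segment must be /v/; voiced obstruents become voiceless word-finally, yielding [f] there.
From [sasosɛva] the stem 'sand' is /sasosɛv/; word-finally this yields [sasosɛf].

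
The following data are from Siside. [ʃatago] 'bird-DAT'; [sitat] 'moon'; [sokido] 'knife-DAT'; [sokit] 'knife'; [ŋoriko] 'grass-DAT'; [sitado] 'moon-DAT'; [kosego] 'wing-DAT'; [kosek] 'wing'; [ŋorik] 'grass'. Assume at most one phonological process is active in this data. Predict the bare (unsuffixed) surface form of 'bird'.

[ʃatak]

The root 'wing' surfaces as [kosego] and [kosek], with a stem-final [g] ~ [k] alternation.
Compare 'grass', with invariant [k] in [ŋoriko] and [ŋorik]: an analysis with underlying /k/ and a rule producing [g] before the DAT suffix would wrongly predict alternation here too.
The alternation reflects word-final obstruent devoicing: voiced obstruents become voiceless word-finally. /g/ is underlying.
The one attested form of 'bird', [ʃatago], shows underlying /ʃatag/. Applying the same rule word-finally gives [ʃatak].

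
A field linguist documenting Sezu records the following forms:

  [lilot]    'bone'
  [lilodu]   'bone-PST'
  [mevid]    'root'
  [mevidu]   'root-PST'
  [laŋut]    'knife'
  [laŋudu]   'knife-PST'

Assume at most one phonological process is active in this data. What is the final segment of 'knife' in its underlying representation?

The root 'knife' surfaces as [laŋut] and [laŋudu], with a stem-final [t] ~ [d] alternation.
But 'root' keeps [d] in both environments ([mevid], [mevidu]), so there is no rule changing /d/ to [t] in isolation.
Therefore /t/ is basic and [d] is derived by intervocalic voicing (voiceless stops become voiced between vowels).

/t/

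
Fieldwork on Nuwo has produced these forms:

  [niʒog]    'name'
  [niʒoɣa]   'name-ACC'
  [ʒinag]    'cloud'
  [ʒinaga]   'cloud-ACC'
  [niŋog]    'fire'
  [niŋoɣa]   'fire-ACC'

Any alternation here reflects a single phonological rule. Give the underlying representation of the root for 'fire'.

'fire' shows [g] ~ [ɣ] at the end of the stem ([niŋog] vs [niŋoɣa]).
The stem 'cloud' ([ʒinag], [ʒinaga]) shows [g] unchanged in both environments, so [g] cannot be basic with [ɣ] derived before the ACC suffix.
So /ɣ/ is underlying, and a rule of word-final hardening — voiced fricatives become stops word-finally — gives [g].

/niŋoɣ/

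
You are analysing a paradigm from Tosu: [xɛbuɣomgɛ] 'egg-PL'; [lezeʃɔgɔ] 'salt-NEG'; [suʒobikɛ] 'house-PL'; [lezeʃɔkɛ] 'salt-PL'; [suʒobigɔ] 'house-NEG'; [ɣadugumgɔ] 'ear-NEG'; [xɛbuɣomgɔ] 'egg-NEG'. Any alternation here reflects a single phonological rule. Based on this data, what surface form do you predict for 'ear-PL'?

The PL suffix surfaces as [-gɛ] and [-kɛ], depending on the final segment of the stem.
The NEG suffix, which begins with [g], is invariant after every stem; so [g] is not altered by any rule here.
So the underlying form is /-kɛ/, and voiceless stops become voiced after a nasal.
After 'ear', which ends in a nasal, the suffix surfaces as [-gɛ], giving [ɣadugumgɛ].

[ɣadugumgɛ]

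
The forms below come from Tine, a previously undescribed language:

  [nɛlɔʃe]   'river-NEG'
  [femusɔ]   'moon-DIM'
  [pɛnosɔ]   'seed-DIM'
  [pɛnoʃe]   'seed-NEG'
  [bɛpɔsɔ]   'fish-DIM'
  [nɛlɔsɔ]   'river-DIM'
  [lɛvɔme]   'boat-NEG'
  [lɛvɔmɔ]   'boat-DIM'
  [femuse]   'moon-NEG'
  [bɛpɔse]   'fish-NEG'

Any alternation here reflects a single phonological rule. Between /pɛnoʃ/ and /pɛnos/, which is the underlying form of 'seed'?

The root 'seed' surfaces as [pɛnosɔ] and [pɛnoʃe], with a stem-final [s] ~ [ʃ] alternation.
If /s/ were underlying and a rule turned it into [ʃ] before the NEG suffix, 'moon' would also alternate; but it has [s] in both [femusɔ] and [femuse].
The alternation reflects depalatalization: palato-alveolar /ʃ/ becomes [s] when no front vowel follows. /ʃ/ is underlying.

/pɛnoʃ/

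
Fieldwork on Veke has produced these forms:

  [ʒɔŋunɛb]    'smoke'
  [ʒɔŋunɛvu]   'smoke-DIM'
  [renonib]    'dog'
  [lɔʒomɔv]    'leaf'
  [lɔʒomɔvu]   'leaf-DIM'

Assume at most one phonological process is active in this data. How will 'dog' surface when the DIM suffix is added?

'smoke' shows [b] ~ [v] at the end of the stem ([ʒɔŋunɛb] vs [ʒɔŋunɛvu]).
The stem 'leaf' ([lɔʒomɔv], [lɔʒomɔvu]) shows [v] unchanged in both environments, so [v] cannot be basic with [b] derived in isolation.
Therefore /b/ is basic and [v] is derived by intervocalic spirantization (voiced stops become fricatives between vowels).
From [renonib] the stem 'dog' is /renonib/; between vowels this yields [renonivu].

[renonivu]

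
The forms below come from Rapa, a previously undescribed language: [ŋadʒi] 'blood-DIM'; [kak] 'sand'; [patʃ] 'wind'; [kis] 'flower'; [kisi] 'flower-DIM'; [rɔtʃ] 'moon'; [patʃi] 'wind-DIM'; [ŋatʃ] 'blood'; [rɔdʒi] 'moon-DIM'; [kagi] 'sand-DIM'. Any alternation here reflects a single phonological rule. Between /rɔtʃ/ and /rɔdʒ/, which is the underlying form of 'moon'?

In [rɔtʃ] and [rɔdʒi] the final segment of 'moon' alternates: [tʃ] ~ [dʒ].
If /tʃ/ were underlying and a rule turned it into [dʒ] before the DIM suffix, 'wind' would also alternate; but it has [tʃ] in both [patʃ] and [patʃi].
The underlying segment must be /dʒ/; voiced obstruents become voiceless word-finally, yielding [tʃ] there.

/rɔdʒ/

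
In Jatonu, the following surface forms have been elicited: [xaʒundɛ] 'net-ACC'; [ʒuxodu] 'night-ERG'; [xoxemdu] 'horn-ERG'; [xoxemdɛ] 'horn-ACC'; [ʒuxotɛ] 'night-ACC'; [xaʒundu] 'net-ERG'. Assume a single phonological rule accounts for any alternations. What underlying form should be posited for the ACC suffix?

The ACC morpheme has two allomorphs, [-dɛ] and [-tɛ].
By contrast the ERG suffix keeps its initial [d] throughout — that segment must be underlying.
The ACC suffix is therefore /-tɛ/ underlyingly, with post-nasal voicing: voiceless stops become voiced after a nasal.

/-tɛ/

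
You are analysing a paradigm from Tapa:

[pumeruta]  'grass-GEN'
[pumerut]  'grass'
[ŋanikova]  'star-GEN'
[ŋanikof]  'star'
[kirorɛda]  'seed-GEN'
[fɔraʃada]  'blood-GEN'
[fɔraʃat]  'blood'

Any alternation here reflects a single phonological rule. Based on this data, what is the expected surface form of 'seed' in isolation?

[kirorɛt]

The root 'blood' surfaces as [fɔraʃada] and [fɔraʃat], with a stem-final [d] ~ [t] alternation.
But 'grass' keeps [t] in both environments ([pumeruta], [pumerut]), so there is no rule changing /t/ to [d] before the GEN suffix.
So /d/ is underlying, and a rule of word-final obstruent devoicing — voiced obstruents become voiceless word-finally — gives [t].
From [kirorɛda] the stem 'seed' is /kirorɛd/; word-finally this yields [kirorɛt].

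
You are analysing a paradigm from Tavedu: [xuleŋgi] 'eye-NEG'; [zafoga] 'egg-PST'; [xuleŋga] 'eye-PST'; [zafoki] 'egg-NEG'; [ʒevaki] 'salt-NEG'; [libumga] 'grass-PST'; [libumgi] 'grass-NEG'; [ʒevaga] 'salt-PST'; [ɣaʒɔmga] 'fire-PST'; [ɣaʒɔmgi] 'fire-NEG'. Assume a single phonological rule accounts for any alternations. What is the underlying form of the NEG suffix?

The NEG suffix surfaces as [-gi] and [-ki], depending on the final segment of the stem.
The PST suffix, which begins with [g], is invariant after every stem; so [g] is not altered by any rule here.
The NEG suffix is therefore /-ki/ underlyingly, with post-nasal voicing: voiceless stops become voiced after a nasal.

/-ki/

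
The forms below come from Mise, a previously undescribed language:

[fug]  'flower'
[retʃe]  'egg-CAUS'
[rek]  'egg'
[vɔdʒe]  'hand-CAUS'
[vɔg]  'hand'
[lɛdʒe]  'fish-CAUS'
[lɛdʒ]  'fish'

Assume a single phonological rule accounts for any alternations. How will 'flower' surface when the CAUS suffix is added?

The root 'hand' surfaces as [vɔdʒe] and [vɔg], with a stem-final [dʒ] ~ [g] alternation.
But 'fish' keeps [dʒ] in both environments ([lɛdʒe], [lɛdʒ]), so there is no rule changing /dʒ/ to [g] in isolation.
So /g/ is underlying, and a rule of palatalization before a front vowel — /k/ and /g/ become palato-alveolar [tʃ] and [dʒ] before a front vowel — gives [dʒ].
The one attested form of 'flower', [fug], shows underlying /fug/. Applying the same rule before a front vowel gives [fudʒe].

[fudʒe]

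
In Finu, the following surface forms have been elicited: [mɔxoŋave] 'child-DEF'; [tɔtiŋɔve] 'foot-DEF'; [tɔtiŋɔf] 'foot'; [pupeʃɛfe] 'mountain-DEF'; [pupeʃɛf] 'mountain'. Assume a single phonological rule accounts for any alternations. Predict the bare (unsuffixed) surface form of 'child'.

[mɔxoŋaf]

In [tɔtiŋɔve] and [tɔtiŋɔf] the final segment of 'foot' alternates: [v] ~ [f].
The stem 'mountain' ([pupeʃɛfe], [pupeʃɛf]) shows [f] unchanged in both environments, so [f] cannot be basic with [v] derived before the DEF suffix.
So /v/ is underlying, and a rule of word-final obstruent devoicing — voiced obstruents become voiceless word-finally — gives [f].
The one attested form of 'child', [mɔxoŋave], shows underlying /mɔxoŋav/. Applying the same rule word-finally gives [mɔxoŋaf].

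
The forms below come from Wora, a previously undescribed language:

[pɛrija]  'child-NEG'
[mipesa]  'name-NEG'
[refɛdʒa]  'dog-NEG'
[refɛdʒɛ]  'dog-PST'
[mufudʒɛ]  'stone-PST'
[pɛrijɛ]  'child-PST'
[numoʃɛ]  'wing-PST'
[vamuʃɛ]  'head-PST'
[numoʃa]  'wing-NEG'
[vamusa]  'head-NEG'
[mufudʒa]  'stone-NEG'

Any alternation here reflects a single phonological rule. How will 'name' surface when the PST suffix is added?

The stem for 'head' ends in [ʃ] in [vamuʃɛ] but [s] in [vamusa].
Compare 'wing', with invariant [ʃ] in [numoʃɛ] and [numoʃa]: an analysis with underlying /ʃ/ and a rule producing [s] before the NEG suffix would wrongly predict alternation here too.
So /s/ is underlying, and a rule of palatalization before a front vowel — /s/ becomes palato-alveolar [ʃ] before a front vowel — gives [ʃ].
From [mipesa] the stem 'name' is /mipes/; before a front vowel this yields [mipeʃɛ].

[mipeʃɛ]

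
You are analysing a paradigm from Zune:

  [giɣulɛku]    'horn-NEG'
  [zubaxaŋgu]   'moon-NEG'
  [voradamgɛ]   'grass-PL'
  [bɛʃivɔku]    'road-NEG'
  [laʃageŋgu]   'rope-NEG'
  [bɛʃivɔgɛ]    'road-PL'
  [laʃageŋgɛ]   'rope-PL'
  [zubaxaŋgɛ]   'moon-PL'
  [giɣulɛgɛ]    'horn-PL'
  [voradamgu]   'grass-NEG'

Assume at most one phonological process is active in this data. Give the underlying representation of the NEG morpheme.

/-ku/

The NEG suffix surfaces as [-gu] and [-ku], depending on the final segment of the stem.
By contrast the PL suffix keeps its initial [g] throughout — that segment must be underlying.
The NEG suffix is therefore /-ku/ underlyingly, with post-nasal voicing: voiceless stops become voiced after a nasal.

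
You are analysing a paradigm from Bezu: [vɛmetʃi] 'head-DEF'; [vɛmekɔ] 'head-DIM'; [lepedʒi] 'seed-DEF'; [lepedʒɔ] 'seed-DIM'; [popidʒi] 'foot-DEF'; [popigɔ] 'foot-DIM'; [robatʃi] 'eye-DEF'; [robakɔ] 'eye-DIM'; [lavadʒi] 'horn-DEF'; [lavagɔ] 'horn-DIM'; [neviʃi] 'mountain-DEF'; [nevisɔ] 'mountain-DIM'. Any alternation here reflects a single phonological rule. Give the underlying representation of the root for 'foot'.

The root 'foot' surfaces as [popidʒi] and [popigɔ], with a stem-final [dʒ] ~ [g] alternation.
The stem 'seed' ([lepedʒi], [lepedʒɔ]) shows [dʒ] unchanged in both environments, so [dʒ] cannot be basic with [g] derived before the DIM suffix.
So /g/ is underlying, and a rule of palatalization before a front vowel — /k/, /g/ and /s/ become palato-alveolar [tʃ], [dʒ] and [ʃ] before a front vowel — gives [dʒ].
So 'foot' = /popig/.

/popig/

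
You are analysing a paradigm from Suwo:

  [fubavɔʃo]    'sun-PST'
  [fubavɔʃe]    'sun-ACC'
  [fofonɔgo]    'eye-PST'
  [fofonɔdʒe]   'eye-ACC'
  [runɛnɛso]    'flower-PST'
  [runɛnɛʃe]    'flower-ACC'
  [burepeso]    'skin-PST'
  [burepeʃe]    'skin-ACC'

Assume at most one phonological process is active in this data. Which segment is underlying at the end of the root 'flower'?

/s/

The root 'flower' surfaces as [runɛnɛso] and [runɛnɛʃe], with a stem-final [s] ~ [ʃ] alternation.
But 'sun' keeps [ʃ] in both environments ([fubavɔʃo], [fubavɔʃe]), so there is no rule changing /ʃ/ to [s] before the PST suffix.
The underlying segment must be /s/; /g/ and /s/ become palato-alveolar [dʒ] and [ʃ] before a front vowel, yielding [ʃ] there.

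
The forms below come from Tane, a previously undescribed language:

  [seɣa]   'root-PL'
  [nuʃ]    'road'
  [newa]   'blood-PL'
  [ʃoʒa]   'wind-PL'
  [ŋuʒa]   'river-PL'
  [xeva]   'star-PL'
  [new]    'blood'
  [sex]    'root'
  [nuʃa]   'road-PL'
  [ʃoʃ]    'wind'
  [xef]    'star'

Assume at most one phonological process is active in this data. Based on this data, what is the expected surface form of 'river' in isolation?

[ŋuʃ]

In [ʃoʒa] and [ʃoʃ] the final segment of 'wind' alternates: [ʒ] ~ [ʃ].
Compare 'road', with invariant [ʃ] in [nuʃa] and [nuʃ]: an analysis with underlying /ʃ/ and a rule producing [ʒ] before the PL suffix would wrongly predict alternation here too.
Therefore /ʒ/ is basic and [ʃ] is derived by word-final obstruent devoicing (voiced obstruents become voiceless word-finally).
The one attested form of 'river', [ŋuʒa], shows underlying /ŋuʒ/. Applying the same rule word-finally gives [ŋuʃ].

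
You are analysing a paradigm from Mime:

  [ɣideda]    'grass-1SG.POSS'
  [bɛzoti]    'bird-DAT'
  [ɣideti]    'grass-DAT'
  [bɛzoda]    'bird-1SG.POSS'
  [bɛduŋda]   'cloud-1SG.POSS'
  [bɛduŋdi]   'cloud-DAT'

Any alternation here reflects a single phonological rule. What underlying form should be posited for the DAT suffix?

/-ti/

The DAT suffix surfaces as [-di] and [-ti], depending on the final segment of the stem.
The 1SG.POSS suffix, which begins with [d], is invariant after every stem; so [d] is not altered by any rule here.
The DAT suffix is therefore /-ti/ underlyingly, with post-nasal voicing: voiceless stops become voiced after a nasal.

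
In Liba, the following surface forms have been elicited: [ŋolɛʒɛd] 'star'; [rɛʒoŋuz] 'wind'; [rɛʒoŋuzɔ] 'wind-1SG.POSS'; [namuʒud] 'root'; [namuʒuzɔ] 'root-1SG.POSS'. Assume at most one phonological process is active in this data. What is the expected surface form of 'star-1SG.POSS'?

'root' shows [d] ~ [z] at the end of the stem ([namuʒud] vs [namuʒuzɔ]).
The stem 'wind' ([rɛʒoŋuz], [rɛʒoŋuzɔ]) shows [z] unchanged in both environments, so [z] cannot be basic with [d] derived in isolation.
Therefore /d/ is basic and [z] is derived by intervocalic spirantization (voiced stops become fricatives between vowels).
The one attested form of 'star', [ŋolɛʒɛd], shows underlying /ŋolɛʒɛd/. Applying the same rule between vowels gives [ŋolɛʒɛzɔ].

[ŋolɛʒɛzɔ]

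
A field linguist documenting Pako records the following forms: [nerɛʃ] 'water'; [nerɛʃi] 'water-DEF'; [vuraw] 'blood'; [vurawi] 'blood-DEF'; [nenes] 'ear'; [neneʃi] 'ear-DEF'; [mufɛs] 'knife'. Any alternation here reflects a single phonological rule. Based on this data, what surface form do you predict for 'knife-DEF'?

The stem for 'ear' ends in [s] in [nenes] but [ʃ] in [neneʃi].
If /ʃ/ were underlying and a rule turned it into [s] in isolation, 'water' would also alternate; but it has [ʃ] in both [nerɛʃ] and [nerɛʃi].
Therefore /s/ is basic and [ʃ] is derived by palatalization before a front vowel (/s/ becomes palato-alveolar [ʃ] before a front vowel).
From [mufɛs] the stem 'knife' is /mufɛs/; before a front vowel this yields [mufɛʃi].

[mufɛʃi]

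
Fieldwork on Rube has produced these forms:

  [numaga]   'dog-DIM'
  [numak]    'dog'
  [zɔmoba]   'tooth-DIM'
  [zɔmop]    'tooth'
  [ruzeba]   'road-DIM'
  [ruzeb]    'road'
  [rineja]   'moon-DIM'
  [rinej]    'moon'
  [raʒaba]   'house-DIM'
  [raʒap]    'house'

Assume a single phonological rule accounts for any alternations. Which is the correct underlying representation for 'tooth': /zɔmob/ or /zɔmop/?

In [zɔmoba] and [zɔmop] the final segment of 'tooth' alternates: [b] ~ [p].
Compare 'road', with invariant [b] in [ruzeba] and [ruzeb]: an analysis with underlying /b/ and a rule producing [p] in isolation would wrongly predict alternation here too.
So /p/ is underlying, and a rule of intervocalic voicing — voiceless stops become voiced between vowels — gives [b].

/zɔmop/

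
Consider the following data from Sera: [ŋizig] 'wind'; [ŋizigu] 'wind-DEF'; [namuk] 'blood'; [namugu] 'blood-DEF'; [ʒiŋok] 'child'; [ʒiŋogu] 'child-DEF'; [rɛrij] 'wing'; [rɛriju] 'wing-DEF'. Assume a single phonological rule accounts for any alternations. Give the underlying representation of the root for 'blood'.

The stem for 'blood' ends in [k] in [namuk] but [g] in [namugu].
But 'wind' keeps [g] in both environments ([ŋizig], [ŋizigu]), so there is no rule changing /g/ to [k] in isolation.
So /k/ is underlying, and a rule of intervocalic voicing — voiceless stops become voiced between vowels — gives [g].
The underlying form of 'blood' is therefore /namuk/.

/namuk/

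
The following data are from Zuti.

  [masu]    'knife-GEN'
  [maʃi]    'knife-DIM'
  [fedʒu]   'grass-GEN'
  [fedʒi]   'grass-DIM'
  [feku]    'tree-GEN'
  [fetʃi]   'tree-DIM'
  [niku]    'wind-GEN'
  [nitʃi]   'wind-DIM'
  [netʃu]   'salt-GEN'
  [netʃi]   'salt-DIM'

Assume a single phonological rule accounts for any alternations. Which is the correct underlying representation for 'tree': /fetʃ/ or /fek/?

/fek/

The stem for 'tree' ends in [k] in [feku] but [tʃ] in [fetʃi].
If /tʃ/ were underlying and a rule turned it into [k] before the GEN suffix, 'salt' would also alternate; but it has [tʃ] in both [netʃu] and [netʃi].
Therefore /k/ is basic and [tʃ] is derived by palatalization before a front vowel (/k/ and /s/ become palato-alveolar [tʃ] and [ʃ] before a front vowel).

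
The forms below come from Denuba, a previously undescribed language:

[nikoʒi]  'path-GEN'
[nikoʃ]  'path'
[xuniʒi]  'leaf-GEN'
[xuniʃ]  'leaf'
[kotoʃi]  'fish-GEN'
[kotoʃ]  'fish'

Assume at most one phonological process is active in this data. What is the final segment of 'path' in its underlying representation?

In [nikoʒi] and [nikoʃ] the final segment of 'path' alternates: [ʒ] ~ [ʃ].
Compare 'fish', with invariant [ʃ] in [kotoʃi] and [kotoʃ]: an analysis with underlying /ʃ/ and a rule producing [ʒ] before the GEN suffix would wrongly predict alternation here too.
So /ʒ/ is underlying, and a rule of word-final obstruent devoicing — voiced obstruents become voiceless word-finally — gives [ʃ].

/ʒ/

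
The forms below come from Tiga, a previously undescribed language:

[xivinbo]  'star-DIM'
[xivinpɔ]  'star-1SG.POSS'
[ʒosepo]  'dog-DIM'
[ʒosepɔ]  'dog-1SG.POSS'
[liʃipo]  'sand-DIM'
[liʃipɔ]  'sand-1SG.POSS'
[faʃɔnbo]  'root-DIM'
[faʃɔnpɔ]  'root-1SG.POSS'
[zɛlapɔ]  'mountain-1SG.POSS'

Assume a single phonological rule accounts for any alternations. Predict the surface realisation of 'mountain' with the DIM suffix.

The DIM suffix surfaces as [-bo] and [-po], depending on the final segment of the stem.
By contrast the 1SG.POSS suffix keeps its initial [p] throughout — that segment must be underlying.
So the underlying form is /-bo/, and voiced stops become voiceless after a vowel.
After 'mountain', which ends in a vowel, the suffix surfaces as [-po], giving [zɛlapo].

[zɛlapo]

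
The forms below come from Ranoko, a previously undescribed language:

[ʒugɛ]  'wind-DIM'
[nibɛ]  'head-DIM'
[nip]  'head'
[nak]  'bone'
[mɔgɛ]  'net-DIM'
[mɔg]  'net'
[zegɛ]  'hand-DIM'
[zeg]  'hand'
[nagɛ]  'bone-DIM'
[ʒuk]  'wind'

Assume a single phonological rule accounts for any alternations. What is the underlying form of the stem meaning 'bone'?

/nak/

In [nagɛ] and [nak] the final segment of 'bone' alternates: [g] ~ [k].
The stem 'hand' ([zegɛ], [zeg]) shows [g] unchanged in both environments, so [g] cannot be basic with [k] derived in isolation.
Therefore /k/ is basic and [g] is derived by intervocalic voicing (voiceless stops become voiced between vowels).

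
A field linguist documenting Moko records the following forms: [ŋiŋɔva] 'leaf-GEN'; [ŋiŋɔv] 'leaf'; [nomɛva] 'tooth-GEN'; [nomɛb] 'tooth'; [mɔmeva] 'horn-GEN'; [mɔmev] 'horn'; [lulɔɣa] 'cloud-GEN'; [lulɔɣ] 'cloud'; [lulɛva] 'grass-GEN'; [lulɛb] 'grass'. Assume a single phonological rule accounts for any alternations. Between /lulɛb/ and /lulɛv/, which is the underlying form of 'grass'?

/lulɛb/

In [lulɛva] and [lulɛb] the final segment of 'grass' alternates: [v] ~ [b].
Compare 'horn', with invariant [v] in [mɔmeva] and [mɔmev]: an analysis with underlying /v/ and a rule producing [b] in isolation would wrongly predict alternation here too.
The alternation reflects intervocalic spirantization: voiced stops become fricatives between vowels. /b/ is underlying.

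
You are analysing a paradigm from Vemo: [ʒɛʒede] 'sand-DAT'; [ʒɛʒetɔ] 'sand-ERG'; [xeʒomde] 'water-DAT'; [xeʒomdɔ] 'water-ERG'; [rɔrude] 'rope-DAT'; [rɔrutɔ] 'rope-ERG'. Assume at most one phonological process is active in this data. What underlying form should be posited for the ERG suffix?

/-tɔ/

The ERG suffix surfaces as [-dɔ] and [-tɔ], depending on the final segment of the stem.
The DAT suffix, which begins with [d], is invariant after every stem; so [d] is not altered by any rule here.
So the underlying form is /-tɔ/, and voiceless stops become voiced after a nasal.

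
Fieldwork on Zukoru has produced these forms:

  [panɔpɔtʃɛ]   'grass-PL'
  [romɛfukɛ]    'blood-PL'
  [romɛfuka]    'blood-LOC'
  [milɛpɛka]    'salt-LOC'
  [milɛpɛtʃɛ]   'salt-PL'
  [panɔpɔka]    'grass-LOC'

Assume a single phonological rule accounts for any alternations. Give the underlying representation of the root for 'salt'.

/milɛpɛtʃ/

The stem for 'salt' ends in [k] in [milɛpɛka] but [tʃ] in [milɛpɛtʃɛ].
The stem 'blood' ([romɛfuka], [romɛfukɛ]) shows [k] unchanged in both environments, so [k] cannot be basic with [tʃ] derived before the PL suffix.
The underlying segment must be /tʃ/; palato-alveolar /tʃ/ becomes [k] when no front vowel follows, yielding [k] there.
Hence 'salt' is /milɛpɛtʃ/ underlyingly.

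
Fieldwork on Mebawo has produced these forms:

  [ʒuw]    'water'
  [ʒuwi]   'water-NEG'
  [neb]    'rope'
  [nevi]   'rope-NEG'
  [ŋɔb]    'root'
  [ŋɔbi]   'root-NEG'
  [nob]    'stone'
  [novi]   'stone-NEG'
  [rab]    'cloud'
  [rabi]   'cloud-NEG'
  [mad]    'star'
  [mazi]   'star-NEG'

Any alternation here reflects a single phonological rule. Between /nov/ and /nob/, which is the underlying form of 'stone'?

'stone' shows [b] ~ [v] at the end of the stem ([nob] vs [novi]).
But 'cloud' keeps [b] in both environments ([rab], [rabi]), so there is no rule changing /b/ to [v] before the NEG suffix.
Therefore /v/ is basic and [b] is derived by word-final hardening (voiced fricatives become stops word-finally).

/nov/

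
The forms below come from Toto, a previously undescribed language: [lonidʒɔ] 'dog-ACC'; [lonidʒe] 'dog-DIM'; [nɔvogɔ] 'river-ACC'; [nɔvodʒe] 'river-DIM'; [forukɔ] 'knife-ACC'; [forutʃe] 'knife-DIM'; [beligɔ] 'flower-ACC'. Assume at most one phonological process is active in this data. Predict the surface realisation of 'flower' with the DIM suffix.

'river' shows [g] ~ [dʒ] at the end of the stem ([nɔvogɔ] vs [nɔvodʒe]).
Compare 'dog', with invariant [dʒ] in [lonidʒɔ] and [lonidʒe]: an analysis with underlying /dʒ/ and a rule producing [g] before the ACC suffix would wrongly predict alternation here too.
Therefore /g/ is basic and [dʒ] is derived by palatalization before a front vowel (/k/ and /g/ become palato-alveolar [tʃ] and [dʒ] before a front vowel).
From [beligɔ] the stem 'flower' is /belig/; before a front vowel this yields [belidʒe].

[belidʒe]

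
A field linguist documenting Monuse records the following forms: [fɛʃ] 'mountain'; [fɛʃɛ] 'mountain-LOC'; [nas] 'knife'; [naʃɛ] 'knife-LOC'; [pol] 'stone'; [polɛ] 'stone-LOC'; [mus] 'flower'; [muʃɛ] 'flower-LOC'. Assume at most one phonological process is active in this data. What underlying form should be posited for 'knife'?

/nas/

'knife' shows [s] ~ [ʃ] at the end of the stem ([nas] vs [naʃɛ]).
The stem 'mountain' ([fɛʃ], [fɛʃɛ]) shows [ʃ] unchanged in both environments, so [ʃ] cannot be basic with [s] derived in isolation.
The underlying segment must be /s/; /s/ becomes palato-alveolar [ʃ] before a front vowel, yielding [ʃ] there.
Hence 'knife' is /nas/ underlyingly.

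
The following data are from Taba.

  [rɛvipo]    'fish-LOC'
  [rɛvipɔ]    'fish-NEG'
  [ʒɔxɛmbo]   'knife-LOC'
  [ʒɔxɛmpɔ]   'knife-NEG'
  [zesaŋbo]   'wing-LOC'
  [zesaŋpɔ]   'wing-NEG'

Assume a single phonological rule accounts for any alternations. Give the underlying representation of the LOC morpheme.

/-bo/

The LOC morpheme has two allomorphs, [-bo] and [-po].
By contrast the NEG suffix keeps its initial [p] throughout — that segment must be underlying.
The LOC suffix is therefore /-bo/ underlyingly, with post-vocalic devoicing: voiced stops become voiceless after a vowel.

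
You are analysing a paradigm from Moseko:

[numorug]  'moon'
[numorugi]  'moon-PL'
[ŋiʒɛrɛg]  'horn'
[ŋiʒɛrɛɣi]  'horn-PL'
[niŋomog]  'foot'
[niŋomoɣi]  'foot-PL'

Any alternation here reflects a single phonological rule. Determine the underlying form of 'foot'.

'foot' shows [g] ~ [ɣ] at the end of the stem ([niŋomog] vs [niŋomoɣi]).
The stem 'moon' ([numorug], [numorugi]) shows [g] unchanged in both environments, so [g] cannot be basic with [ɣ] derived before the PL suffix.
The alternation reflects word-final hardening: voiced fricatives become stops word-finally. /ɣ/ is underlying.
So 'foot' = /niŋomoɣ/.

/niŋomoɣ/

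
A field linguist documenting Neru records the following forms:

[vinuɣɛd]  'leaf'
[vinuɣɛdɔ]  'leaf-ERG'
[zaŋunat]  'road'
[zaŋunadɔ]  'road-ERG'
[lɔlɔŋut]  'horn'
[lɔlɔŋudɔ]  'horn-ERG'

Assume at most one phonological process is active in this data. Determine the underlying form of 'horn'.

/lɔlɔŋut/

In [lɔlɔŋut] and [lɔlɔŋudɔ] the final segment of 'horn' alternates: [t] ~ [d].
The stem 'leaf' ([vinuɣɛd], [vinuɣɛdɔ]) shows [d] unchanged in both environments, so [d] cannot be basic with [t] derived in isolation.
Therefore /t/ is basic and [d] is derived by intervocalic voicing (voiceless stops become voiced between vowels).
Hence 'horn' is /lɔlɔŋut/ underlyingly.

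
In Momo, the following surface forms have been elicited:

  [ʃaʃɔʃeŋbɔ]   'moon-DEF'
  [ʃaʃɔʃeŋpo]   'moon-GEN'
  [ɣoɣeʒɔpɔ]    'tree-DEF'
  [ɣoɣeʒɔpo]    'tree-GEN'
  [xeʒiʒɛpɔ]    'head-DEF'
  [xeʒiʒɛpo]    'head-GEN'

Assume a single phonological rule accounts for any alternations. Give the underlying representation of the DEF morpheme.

/-bɔ/

The DEF morpheme has two allomorphs, [-bɔ] and [-pɔ].
By contrast the GEN suffix keeps its initial [p] throughout — that segment must be underlying.
The DEF suffix is therefore /-bɔ/ underlyingly, with post-vocalic devoicing: voiced stops become voiceless after a vowel.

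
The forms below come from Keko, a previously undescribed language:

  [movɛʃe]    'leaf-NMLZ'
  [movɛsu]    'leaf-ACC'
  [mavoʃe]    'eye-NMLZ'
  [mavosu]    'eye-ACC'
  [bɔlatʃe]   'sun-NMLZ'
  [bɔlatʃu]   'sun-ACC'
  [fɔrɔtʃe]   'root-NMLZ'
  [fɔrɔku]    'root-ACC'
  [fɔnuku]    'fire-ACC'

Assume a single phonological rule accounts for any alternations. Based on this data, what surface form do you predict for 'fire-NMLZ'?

[fɔnutʃe]

The stem for 'root' ends in [tʃ] in [fɔrɔtʃe] but [k] in [fɔrɔku].
The stem 'sun' ([bɔlatʃe], [bɔlatʃu]) shows [tʃ] unchanged in both environments, so [tʃ] cannot be basic with [k] derived before the ACC suffix.
The alternation reflects palatalization before a front vowel: /k/ and /s/ become palato-alveolar [tʃ] and [ʃ] before a front vowel. /k/ is underlying.
The one attested form of 'fire', [fɔnuku], shows underlying /fɔnuk/. Applying the same rule before a front vowel gives [fɔnutʃe].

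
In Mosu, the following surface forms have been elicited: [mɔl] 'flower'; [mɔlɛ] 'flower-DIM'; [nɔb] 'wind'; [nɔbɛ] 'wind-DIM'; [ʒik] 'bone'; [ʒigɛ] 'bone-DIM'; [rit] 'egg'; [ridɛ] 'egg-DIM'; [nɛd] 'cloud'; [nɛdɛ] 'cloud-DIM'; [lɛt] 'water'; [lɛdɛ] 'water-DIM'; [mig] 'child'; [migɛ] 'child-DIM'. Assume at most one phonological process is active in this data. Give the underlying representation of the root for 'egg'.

The stem for 'egg' ends in [t] in [rit] but [d] in [ridɛ].
If /d/ were underlying and a rule turned it into [t] in isolation, 'cloud' would also alternate; but it has [d] in both [nɛd] and [nɛdɛ].
Therefore /t/ is basic and [d] is derived by intervocalic voicing (voiceless stops become voiced between vowels).

/rit/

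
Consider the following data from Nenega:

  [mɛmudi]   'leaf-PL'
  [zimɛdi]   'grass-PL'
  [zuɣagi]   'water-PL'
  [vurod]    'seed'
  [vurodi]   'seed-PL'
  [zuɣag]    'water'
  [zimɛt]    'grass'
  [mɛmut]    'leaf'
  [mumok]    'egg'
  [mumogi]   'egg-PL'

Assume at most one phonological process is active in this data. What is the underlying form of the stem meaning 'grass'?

/zimɛt/

'grass' shows [t] ~ [d] at the end of the stem ([zimɛt] vs [zimɛdi]).
The stem 'seed' ([vurod], [vurodi]) shows [d] unchanged in both environments, so [d] cannot be basic with [t] derived in isolation.
So /t/ is underlying, and a rule of intervocalic voicing — voiceless stops become voiced between vowels — gives [d].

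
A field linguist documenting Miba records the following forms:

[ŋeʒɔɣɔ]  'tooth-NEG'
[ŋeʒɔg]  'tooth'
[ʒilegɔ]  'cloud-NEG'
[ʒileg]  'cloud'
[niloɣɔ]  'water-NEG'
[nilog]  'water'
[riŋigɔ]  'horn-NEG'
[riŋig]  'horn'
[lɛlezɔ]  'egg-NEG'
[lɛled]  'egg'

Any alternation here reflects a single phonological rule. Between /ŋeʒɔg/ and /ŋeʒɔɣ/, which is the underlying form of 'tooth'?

/ŋeʒɔɣ/

The stem for 'tooth' ends in [ɣ] in [ŋeʒɔɣɔ] but [g] in [ŋeʒɔg].
If /g/ were underlying and a rule turned it into [ɣ] before the NEG suffix, 'horn' would also alternate; but it has [g] in both [riŋigɔ] and [riŋig].
Therefore /ɣ/ is basic and [g] is derived by word-final hardening (voiced fricatives become stops word-finally).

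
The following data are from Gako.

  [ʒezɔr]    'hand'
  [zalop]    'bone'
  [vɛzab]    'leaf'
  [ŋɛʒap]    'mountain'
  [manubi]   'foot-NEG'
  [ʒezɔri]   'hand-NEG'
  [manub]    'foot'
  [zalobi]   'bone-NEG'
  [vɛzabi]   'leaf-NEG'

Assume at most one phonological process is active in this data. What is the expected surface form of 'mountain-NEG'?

'bone' shows [b] ~ [p] at the end of the stem ([zalobi] vs [zalop]).
If /b/ were underlying and a rule turned it into [p] in isolation, 'leaf' would also alternate; but it has [b] in both [vɛzabi] and [vɛzab].
Therefore /p/ is basic and [b] is derived by intervocalic voicing (voiceless stops become voiced between vowels).
From [ŋɛʒap] the stem 'mountain' is /ŋɛʒap/; between vowels this yields [ŋɛʒabi].

[ŋɛʒabi]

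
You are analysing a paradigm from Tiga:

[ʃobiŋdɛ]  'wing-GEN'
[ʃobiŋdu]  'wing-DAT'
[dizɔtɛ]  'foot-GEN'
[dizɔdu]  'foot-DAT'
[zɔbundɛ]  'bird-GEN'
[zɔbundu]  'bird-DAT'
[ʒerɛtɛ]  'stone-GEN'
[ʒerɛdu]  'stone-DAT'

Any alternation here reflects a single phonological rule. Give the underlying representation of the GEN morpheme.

/-tɛ/

The GEN morpheme has two allomorphs, [-dɛ] and [-tɛ].
By contrast the DAT suffix keeps its initial [d] throughout — that segment must be underlying.
So the underlying form is /-tɛ/, and voiceless stops become voiced after a nasal.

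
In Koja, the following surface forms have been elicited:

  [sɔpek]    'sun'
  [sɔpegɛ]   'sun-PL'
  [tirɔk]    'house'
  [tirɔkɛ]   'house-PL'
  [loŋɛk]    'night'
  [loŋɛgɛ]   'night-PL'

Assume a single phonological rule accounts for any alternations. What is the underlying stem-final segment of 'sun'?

The stem for 'sun' ends in [k] in [sɔpek] but [g] in [sɔpegɛ].
Compare 'house', with invariant [k] in [tirɔk] and [tirɔkɛ]: an analysis with underlying /k/ and a rule producing [g] before the PL suffix would wrongly predict alternation here too.
So /g/ is underlying, and a rule of word-final obstruent devoicing — voiced obstruents become voiceless word-finally — gives [k].

/g/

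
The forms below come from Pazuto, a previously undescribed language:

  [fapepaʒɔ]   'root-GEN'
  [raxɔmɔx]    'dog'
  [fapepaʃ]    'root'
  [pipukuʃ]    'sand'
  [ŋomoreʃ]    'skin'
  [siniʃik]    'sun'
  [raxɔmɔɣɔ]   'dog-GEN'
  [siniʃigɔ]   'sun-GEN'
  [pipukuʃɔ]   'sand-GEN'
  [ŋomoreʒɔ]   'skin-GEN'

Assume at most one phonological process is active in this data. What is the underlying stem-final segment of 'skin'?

The stem for 'skin' ends in [ʃ] in [ŋomoreʃ] but [ʒ] in [ŋomoreʒɔ].
The stem 'sand' ([pipukuʃ], [pipukuʃɔ]) shows [ʃ] unchanged in both environments, so [ʃ] cannot be basic with [ʒ] derived before the GEN suffix.
The alternation reflects word-final obstruent devoicing: voiced obstruents become voiceless word-finally. /ʒ/ is underlying.

/ʒ/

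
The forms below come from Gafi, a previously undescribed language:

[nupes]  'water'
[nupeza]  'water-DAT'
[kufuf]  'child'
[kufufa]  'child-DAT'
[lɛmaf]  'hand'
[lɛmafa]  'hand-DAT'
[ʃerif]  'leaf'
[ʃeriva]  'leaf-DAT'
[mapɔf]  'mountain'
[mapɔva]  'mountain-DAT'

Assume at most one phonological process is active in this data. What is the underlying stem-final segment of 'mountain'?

/v/

The stem for 'mountain' ends in [f] in [mapɔf] but [v] in [mapɔva].
But 'child' keeps [f] in both environments ([kufuf], [kufufa]), so there is no rule changing /f/ to [v] before the DAT suffix.
So /v/ is underlying, and a rule of word-final obstruent devoicing — voiced obstruents become voiceless word-finally — gives [f].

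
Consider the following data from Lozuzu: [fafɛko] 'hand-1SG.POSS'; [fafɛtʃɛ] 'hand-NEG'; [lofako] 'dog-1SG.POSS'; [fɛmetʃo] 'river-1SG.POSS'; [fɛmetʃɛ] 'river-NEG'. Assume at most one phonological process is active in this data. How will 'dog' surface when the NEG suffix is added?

[lofatʃɛ]

The root 'hand' surfaces as [fafɛko] and [fafɛtʃɛ], with a stem-final [k] ~ [tʃ] alternation.
Compare 'river', with invariant [tʃ] in [fɛmetʃo] and [fɛmetʃɛ]: an analysis with underlying /tʃ/ and a rule producing [k] before the 1SG.POSS suffix would wrongly predict alternation here too.
The underlying segment must be /k/; /k/ becomes palato-alveolar [tʃ] before a front vowel, yielding [tʃ] there.
From [lofako] the stem 'dog' is /lofak/; before a front vowel this yields [lofatʃɛ].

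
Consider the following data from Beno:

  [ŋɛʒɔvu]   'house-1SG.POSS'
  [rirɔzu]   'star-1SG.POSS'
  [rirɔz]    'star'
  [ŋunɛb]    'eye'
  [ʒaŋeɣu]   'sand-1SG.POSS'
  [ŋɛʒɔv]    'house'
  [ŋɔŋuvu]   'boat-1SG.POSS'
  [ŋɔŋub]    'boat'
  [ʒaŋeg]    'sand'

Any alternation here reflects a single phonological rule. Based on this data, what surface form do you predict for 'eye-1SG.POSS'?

In [ŋɔŋub] and [ŋɔŋuvu] the final segment of 'boat' alternates: [b] ~ [v].
The stem 'house' ([ŋɛʒɔv], [ŋɛʒɔvu]) shows [v] unchanged in both environments, so [v] cannot be basic with [b] derived in isolation.
The underlying segment must be /b/; voiced stops become fricatives between vowels, yielding [v] there.
From [ŋunɛb] the stem 'eye' is /ŋunɛb/; between vowels this yields [ŋunɛvu].

[ŋunɛvu]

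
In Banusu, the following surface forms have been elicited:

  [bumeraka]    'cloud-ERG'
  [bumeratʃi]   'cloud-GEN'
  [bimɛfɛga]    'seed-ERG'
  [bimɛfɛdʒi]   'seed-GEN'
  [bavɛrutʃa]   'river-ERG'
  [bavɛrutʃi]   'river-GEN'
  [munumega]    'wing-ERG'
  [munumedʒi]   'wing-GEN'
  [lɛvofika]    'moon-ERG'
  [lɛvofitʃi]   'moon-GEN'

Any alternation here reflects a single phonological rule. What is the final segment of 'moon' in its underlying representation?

In [lɛvofika] and [lɛvofitʃi] the final segment of 'moon' alternates: [k] ~ [tʃ].
But 'river' keeps [tʃ] in both environments ([bavɛrutʃa], [bavɛrutʃi]), so there is no rule changing /tʃ/ to [k] before the ERG suffix.
So /k/ is underlying, and a rule of palatalization before a front vowel — /k/ and /g/ become palato-alveolar [tʃ] and [dʒ] before a front vowel — gives [tʃ].

/k/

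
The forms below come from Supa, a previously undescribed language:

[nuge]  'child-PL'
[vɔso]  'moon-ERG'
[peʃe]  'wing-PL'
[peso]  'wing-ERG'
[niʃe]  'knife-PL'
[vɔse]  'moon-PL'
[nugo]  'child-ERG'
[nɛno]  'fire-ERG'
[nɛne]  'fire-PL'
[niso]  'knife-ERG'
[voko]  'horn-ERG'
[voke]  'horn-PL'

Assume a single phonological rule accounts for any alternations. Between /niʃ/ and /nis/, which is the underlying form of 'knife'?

In [niso] and [niʃe] the final segment of 'knife' alternates: [s] ~ [ʃ].
If /s/ were underlying and a rule turned it into [ʃ] before the PL suffix, 'moon' would also alternate; but it has [s] in both [vɔso] and [vɔse].
The underlying segment must be /ʃ/; palato-alveolar /ʃ/ becomes [s] when no front vowel follows, yielding [s] there.

/niʃ/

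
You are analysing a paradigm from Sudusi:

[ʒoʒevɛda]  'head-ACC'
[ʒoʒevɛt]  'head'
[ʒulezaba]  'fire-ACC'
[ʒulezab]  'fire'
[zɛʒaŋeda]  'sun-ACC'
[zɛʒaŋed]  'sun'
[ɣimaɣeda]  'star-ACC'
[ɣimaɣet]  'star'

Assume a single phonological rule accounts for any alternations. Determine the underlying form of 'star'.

/ɣimaɣet/

In [ɣimaɣeda] and [ɣimaɣet] the final segment of 'star' alternates: [d] ~ [t].
But 'sun' keeps [d] in both environments ([zɛʒaŋeda], [zɛʒaŋed]), so there is no rule changing /d/ to [t] in isolation.
So /t/ is underlying, and a rule of intervocalic voicing — voiceless stops become voiced between vowels — gives [d].
Hence 'star' is /ɣimaɣet/ underlyingly.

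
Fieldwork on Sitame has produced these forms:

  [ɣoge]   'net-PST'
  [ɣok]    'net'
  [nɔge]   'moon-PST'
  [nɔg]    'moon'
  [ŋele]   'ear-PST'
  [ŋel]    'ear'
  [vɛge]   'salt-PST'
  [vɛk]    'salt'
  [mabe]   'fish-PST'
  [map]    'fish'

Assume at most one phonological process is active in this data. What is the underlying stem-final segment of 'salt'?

In [vɛge] and [vɛk] the final segment of 'salt' alternates: [g] ~ [k].
But 'moon' keeps [g] in both environments ([nɔge], [nɔg]), so there is no rule changing /g/ to [k] in isolation.
The underlying segment must be /k/; voiceless stops become voiced between vowels, yielding [g] there.

/k/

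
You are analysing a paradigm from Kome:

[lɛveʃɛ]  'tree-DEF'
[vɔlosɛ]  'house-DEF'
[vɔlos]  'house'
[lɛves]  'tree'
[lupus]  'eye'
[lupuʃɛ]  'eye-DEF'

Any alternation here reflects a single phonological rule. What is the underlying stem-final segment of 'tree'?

The root 'tree' surfaces as [lɛveʃɛ] and [lɛves], with a stem-final [ʃ] ~ [s] alternation.
But 'house' keeps [s] in both environments ([vɔlosɛ], [vɔlos]), so there is no rule changing /s/ to [ʃ] before the DEF suffix.
Therefore /ʃ/ is basic and [s] is derived by depalatalization (palato-alveolar /ʃ/ becomes [s] when no front vowel follows).

/ʃ/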